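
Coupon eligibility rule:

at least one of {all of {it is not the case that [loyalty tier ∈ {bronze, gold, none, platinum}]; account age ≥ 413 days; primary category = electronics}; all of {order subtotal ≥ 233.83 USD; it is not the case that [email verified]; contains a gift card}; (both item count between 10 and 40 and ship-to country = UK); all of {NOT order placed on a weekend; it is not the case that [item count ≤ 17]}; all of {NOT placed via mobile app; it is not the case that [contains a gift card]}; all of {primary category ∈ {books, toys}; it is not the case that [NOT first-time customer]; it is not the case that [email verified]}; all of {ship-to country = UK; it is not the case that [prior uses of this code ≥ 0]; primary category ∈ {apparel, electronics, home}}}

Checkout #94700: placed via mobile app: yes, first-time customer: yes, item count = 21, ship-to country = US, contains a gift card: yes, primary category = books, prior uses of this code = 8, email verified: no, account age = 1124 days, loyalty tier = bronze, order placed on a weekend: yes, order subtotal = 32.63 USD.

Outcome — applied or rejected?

Atomic conditions:
  loyalty tier ∈ {bronze, gold, none, platinum}: bronze is in the set → true
  account age ≥ 413 days: 1124 ≥ 413 is true
  primary category = electronics: books == electronics is false
  order subtotal ≥ 233.83 USD: 32.63 ≥ 233.83 is false
  email verified: no → false
  contains a gift card: yes → true
  item count between 10 and 40: 21 in [10, 40] is true
  ship-to country = UK: US == UK is false
  NOT order placed on a weekend: yes → false
  item count ≤ 17: 21 ≤ 17 is false
  NOT placed via mobile app: yes → false
  primary category ∈ {books, toys}: books is in the set → true
  NOT first-time customer: yes → false
  prior uses of this code ≥ 0: 8 ≥ 0 is true
  primary category ∈ {apparel, electronics, home}: books is not in the set → false
Combine:
[1.1] NOT true = false
[1] false AND true AND false = false
[2.2] NOT false = true
[2] false AND true AND true = false
[3] true AND false = false
[4.2] NOT false = true
[4] false AND true = false
[5.2] NOT true = false
[5] false AND false = false
[6.2] NOT false = true
[6.3] NOT false = true
[6] true AND true AND true = true
[7.2] NOT true = false
[7] false AND false AND false = false
[root] false OR false OR false OR false OR false OR true OR false = true
Overall: true → applied

Applied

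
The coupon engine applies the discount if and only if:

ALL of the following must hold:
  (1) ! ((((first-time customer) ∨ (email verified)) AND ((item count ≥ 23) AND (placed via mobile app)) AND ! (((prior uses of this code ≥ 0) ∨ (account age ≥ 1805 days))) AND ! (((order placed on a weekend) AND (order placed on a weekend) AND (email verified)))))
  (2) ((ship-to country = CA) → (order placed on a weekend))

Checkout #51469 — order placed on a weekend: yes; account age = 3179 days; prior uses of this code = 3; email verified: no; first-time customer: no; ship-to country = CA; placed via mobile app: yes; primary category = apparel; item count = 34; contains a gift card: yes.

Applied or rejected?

Atomic conditions:
  first-time customer: no → false
  email verified: no → false
  item count ≥ 23: 34 ≥ 23 is true
  placed via mobile app: yes → true
  prior uses of this code ≥ 0: 3 ≥ 0 is true
  account age ≥ 1805 days: 3179 ≥ 1805 is true
  order placed on a weekend: yes → true
  ship-to country = CA: CA == CA is true
Combine:
[1.1.1] false OR false = false
[1.1.2] true AND true = true
[1.1.3.1] true OR true = true
[1.1.3] NOT true = false
[1.1.4.1] true AND true AND false = false
[1.1.4] NOT false = true
[1.1] false AND true AND false AND true = false
[1] NOT false = true
[2] true → true = true
[root] true AND true = true
Overall: true → applied

Applied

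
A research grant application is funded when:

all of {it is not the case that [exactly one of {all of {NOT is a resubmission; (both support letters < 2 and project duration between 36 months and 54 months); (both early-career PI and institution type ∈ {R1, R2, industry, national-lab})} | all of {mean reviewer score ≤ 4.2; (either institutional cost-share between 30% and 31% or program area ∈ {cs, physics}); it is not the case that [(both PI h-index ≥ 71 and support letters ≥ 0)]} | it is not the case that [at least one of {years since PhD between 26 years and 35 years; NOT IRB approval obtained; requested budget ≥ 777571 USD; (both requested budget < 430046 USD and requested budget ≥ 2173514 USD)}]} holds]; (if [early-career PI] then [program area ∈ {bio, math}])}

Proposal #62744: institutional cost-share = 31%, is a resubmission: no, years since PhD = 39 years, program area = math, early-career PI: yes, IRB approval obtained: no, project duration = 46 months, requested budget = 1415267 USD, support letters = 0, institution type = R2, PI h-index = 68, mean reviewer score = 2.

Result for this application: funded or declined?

Atomic conditions:
  NOT is a resubmission: no → true
  support letters < 2: 0 < 2 is true
  project duration between 36 months and 54 months: 46 in [36, 54] is true
  early-career PI: yes → true
  institution type ∈ {R1, R2, industry, national-lab}: R2 is in the set → true
  mean reviewer score ≤ 4.2: 2 ≤ 4.2 is true
  institutional cost-share between 30% and 31%: 31 in [30, 31] is true
  program area ∈ {cs, physics}: math is not in the set → false
  PI h-index ≥ 71: 68 ≥ 71 is false
  support letters ≥ 0: 0 ≥ 0 is true
  years since PhD between 26 years and 35 years: 39 in [26, 35] is false
  NOT IRB approval obtained: no → true
  requested budget ≥ 777571 USD: 1415267 ≥ 777571 is true
  requested budget < 430046 USD: 1415267 < 430046 is false
  requested budget ≥ 2173514 USD: 1415267 ≥ 2173514 is false
  program area ∈ {bio, math}: math is in the set → true
Combine:
[1.1.1.2] true AND true = true
[1.1.1.3] true AND true = true
[1.1.1] true AND true AND true = true
[1.1.2.2] true OR false = true
[1.1.2.3.1] false AND true = false
[1.1.2.3] NOT false = true
[1.1.2] true AND true AND true = true
[1.1.3.1.4] false AND false = false
[1.1.3.1] false OR true OR true OR false = true
[1.1.3] NOT true = false
[1.1] exactly-one(true, true, false) = false
[1] NOT false = true
[2] true → true = true
[root] true AND true = true
Overall: true → funded

Funded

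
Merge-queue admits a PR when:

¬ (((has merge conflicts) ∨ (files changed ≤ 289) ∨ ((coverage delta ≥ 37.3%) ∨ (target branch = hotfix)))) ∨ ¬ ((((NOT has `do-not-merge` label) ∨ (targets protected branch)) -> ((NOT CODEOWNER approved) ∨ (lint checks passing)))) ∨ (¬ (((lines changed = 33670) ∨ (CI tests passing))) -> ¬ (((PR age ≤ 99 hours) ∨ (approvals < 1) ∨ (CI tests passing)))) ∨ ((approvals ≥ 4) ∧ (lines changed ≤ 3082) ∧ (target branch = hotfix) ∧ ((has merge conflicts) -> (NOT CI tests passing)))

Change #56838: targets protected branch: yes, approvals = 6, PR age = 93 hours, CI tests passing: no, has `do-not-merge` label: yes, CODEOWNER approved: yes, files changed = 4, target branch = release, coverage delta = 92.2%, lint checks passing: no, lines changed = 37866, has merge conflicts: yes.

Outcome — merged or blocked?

Merged

Atomic conditions:
  has merge conflicts: yes → true
  files changed ≤ 289: 4 ≤ 289 is true
  coverage delta ≥ 37.3%: 92.2 ≥ 37.3 is true
  target branch = hotfix: release == hotfix is false
  NOT has `do-not-merge` label: yes → false
  targets protected branch: yes → true
  NOT CODEOWNER approved: yes → false
  lint checks passing: no → false
  lines changed = 33670: 37866 == 33670 is false
  CI tests passing: no → false
  PR age ≤ 99 hours: 93 ≤ 99 is true
  approvals < 1: 6 < 1 is false
  approvals ≥ 4: 6 ≥ 4 is true
  lines changed ≤ 3082: 37866 ≤ 3082 is false
  NOT CI tests passing: no → true
Combine:
[1.1.3] true OR false = true
[1.1] true OR true OR true = true
[1] NOT true = false
[2.1.1] false OR true = true
[2.1.2] false OR false = false
[2.1] true → false = false
[2] NOT false = true
[3.1.1] false OR false = false
[3.1] NOT false = true
[3.2.1] true OR false OR false = true
[3.2] NOT true = false
[3] true → false = false
[4.4] true → true = true
[4] true AND false AND false AND true = false
[root] false OR true OR false OR false = true
Overall: true → merged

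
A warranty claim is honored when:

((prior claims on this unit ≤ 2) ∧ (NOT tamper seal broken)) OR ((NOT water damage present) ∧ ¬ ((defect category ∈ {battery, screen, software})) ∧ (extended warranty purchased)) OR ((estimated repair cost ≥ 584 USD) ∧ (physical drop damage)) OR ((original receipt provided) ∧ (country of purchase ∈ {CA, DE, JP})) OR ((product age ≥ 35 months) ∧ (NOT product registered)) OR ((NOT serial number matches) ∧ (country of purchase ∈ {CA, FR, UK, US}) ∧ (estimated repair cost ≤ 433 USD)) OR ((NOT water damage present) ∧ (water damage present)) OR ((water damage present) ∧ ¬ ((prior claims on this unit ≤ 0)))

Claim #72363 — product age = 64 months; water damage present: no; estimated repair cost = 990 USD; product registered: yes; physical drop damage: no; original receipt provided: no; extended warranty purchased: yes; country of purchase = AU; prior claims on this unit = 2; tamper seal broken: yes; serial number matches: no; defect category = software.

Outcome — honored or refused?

Refused

Atomic conditions:
  prior claims on this unit ≤ 2: 2 ≤ 2 is true
  NOT tamper seal broken: yes → false
  NOT water damage present: no → true
  defect category ∈ {battery, screen, software}: software is in the set → true
  extended warranty purchased: yes → true
  estimated repair cost ≥ 584 USD: 990 ≥ 584 is true
  physical drop damage: no → false
  original receipt provided: no → false
  country of purchase ∈ {CA, DE, JP}: AU is not in the set → false
  product age ≥ 35 months: 64 ≥ 35 is true
  NOT product registered: yes → false
  NOT serial number matches: no → true
  country of purchase ∈ {CA, FR, UK, US}: AU is not in the set → false
  estimated repair cost ≤ 433 USD: 990 ≤ 433 is false
  water damage present: no → false
  prior claims on this unit ≤ 0: 2 ≤ 0 is false
Combine:
[1] true AND false = false
[2.2] NOT true = false
[2] true AND false AND true = false
[3] true AND false = false
[4] false AND false = false
[5] true AND false = false
[6] true AND false AND false = false
[7] true AND false = false
[8.2] NOT false = true
[8] false AND true = false
[root] false OR false OR false OR false OR false OR false OR false OR false = false
Overall: false → refused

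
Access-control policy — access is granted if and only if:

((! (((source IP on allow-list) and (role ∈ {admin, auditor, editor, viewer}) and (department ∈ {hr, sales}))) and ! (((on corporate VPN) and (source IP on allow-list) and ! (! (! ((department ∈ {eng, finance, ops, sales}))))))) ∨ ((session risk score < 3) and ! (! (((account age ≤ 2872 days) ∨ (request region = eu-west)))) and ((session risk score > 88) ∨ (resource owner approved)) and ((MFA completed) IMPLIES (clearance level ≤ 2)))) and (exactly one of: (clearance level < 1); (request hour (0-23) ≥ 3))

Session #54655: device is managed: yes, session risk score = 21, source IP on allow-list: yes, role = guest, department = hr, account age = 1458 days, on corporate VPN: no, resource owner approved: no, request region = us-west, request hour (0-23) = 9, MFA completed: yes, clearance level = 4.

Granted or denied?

Granted

Atomic conditions:
  source IP on allow-list: yes → true
  role ∈ {admin, auditor, editor, viewer}: guest is not in the set → false
  department ∈ {hr, sales}: hr is in the set → true
  on corporate VPN: no → false
  department ∈ {eng, finance, ops, sales}: hr is not in the set → false
  session risk score < 3: 21 < 3 is false
  account age ≤ 2872 days: 1458 ≤ 2872 is true
  request region = eu-west: us-west == eu-west is false
  session risk score > 88: 21 > 88 is false
  resource owner approved: no → false
  MFA completed: yes → true
  clearance level ≤ 2: 4 ≤ 2 is false
  clearance level < 1: 4 < 1 is false
  request hour (0-23) ≥ 3: 9 ≥ 3 is true
Combine:
[1.1.1.1] true AND false AND true = false
[1.1.1] NOT false = true
[1.1.2.1.3.1.1] NOT false = true
[1.1.2.1.3.1] NOT true = false
[1.1.2.1.3] NOT false = true
[1.1.2.1] false AND true AND true = false
[1.1.2] NOT false = true
[1.1] true AND true = true
[1.2.2.1.1] true OR false = true
[1.2.2.1] NOT true = false
[1.2.2] NOT false = true
[1.2.3] false OR false = false
[1.2.4] true → false = false
[1.2] false AND true AND false AND false = false
[1] true OR false = true
[2] exactly-one(false, true) = true
[root] true AND true = true
Overall: true → granted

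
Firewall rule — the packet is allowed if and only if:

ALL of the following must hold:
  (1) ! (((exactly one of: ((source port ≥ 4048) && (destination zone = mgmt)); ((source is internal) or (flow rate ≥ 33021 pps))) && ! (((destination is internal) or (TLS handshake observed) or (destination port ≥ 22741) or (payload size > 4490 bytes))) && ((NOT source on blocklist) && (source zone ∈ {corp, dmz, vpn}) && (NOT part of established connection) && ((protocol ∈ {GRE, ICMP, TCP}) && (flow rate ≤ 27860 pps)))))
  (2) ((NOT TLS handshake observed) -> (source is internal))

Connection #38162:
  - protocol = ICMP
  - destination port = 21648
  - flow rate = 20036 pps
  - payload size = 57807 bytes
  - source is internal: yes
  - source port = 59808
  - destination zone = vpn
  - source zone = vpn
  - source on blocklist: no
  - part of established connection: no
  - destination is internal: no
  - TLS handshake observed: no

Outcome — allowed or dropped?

Allowed

Atomic conditions:
  source port ≥ 4048: 59808 ≥ 4048 is true
  destination zone = mgmt: vpn == mgmt is false
  source is internal: yes → true
  flow rate ≥ 33021 pps: 20036 ≥ 33021 is false
  destination is internal: no → false
  TLS handshake observed: no → false
  destination port ≥ 22741: 21648 ≥ 22741 is false
  payload size > 4490 bytes: 57807 > 4490 is true
  NOT source on blocklist: no → true
  source zone ∈ {corp, dmz, vpn}: vpn is in the set → true
  NOT part of established connection: no → true
  protocol ∈ {GRE, ICMP, TCP}: ICMP is in the set → true
  flow rate ≤ 27860 pps: 20036 ≤ 27860 is true
  NOT TLS handshake observed: no → true
Combine:
[1.1.1.1] true AND false = false
[1.1.1.2] true OR false = true
[1.1.1] exactly-one(false, true) = true
[1.1.2.1] false OR false OR false OR true = true
[1.1.2] NOT true = false
[1.1.3.4] true AND true = true
[1.1.3] true AND true AND true AND true = true
[1.1] true AND false AND true = false
[1] NOT false = true
[2] true → true = true
[root] true AND true = true
Overall: true → allowed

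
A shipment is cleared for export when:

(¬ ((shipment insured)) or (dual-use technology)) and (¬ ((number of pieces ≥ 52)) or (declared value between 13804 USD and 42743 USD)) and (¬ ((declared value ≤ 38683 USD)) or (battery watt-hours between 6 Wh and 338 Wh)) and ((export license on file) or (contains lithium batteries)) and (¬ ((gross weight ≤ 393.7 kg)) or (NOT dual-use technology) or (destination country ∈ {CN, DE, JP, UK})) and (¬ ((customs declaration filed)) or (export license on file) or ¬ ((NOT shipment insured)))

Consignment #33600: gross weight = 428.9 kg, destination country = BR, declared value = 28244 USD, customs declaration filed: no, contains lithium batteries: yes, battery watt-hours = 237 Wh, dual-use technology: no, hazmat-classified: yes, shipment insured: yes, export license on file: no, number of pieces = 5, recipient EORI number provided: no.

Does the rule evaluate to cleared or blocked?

Atomic conditions:
  shipment insured: yes → true
  dual-use technology: no → false
  number of pieces ≥ 52: 5 ≥ 52 is false
  declared value between 13804 USD and 42743 USD: 28244 in [13804, 42743] is true
  declared value ≤ 38683 USD: 28244 ≤ 38683 is true
  battery watt-hours between 6 Wh and 338 Wh: 237 in [6, 338] is true
  export license on file: no → false
  contains lithium batteries: yes → true
  gross weight ≤ 393.7 kg: 428.9 ≤ 393.7 is false
  NOT dual-use technology: no → true
  destination country ∈ {CN, DE, JP, UK}: BR is not in the set → false
  customs declaration filed: no → false
  NOT shipment insured: yes → false
Combine:
[1.1] NOT true = false
[1] false OR false = false
[2.1] NOT false = true
[2] true OR true = true
[3.1] NOT true = false
[3] false OR true = true
[4] false OR true = true
[5.1] NOT false = true
[5] true OR true OR false = true
[6.1] NOT false = true
[6.3] NOT false = true
[6] true OR false OR true = true
[root] false AND true AND true AND true AND true AND true = false
Overall: false → blocked

Blocked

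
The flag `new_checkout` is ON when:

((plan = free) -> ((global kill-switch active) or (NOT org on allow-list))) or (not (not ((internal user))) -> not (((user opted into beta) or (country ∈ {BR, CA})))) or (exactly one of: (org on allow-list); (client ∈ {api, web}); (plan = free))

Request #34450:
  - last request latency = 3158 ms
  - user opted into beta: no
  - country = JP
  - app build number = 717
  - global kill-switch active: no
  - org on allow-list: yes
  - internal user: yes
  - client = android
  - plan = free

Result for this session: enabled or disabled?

Enabled

Atomic conditions:
  plan = free: free == free is true
  global kill-switch active: no → false
  NOT org on allow-list: yes → false
  internal user: yes → true
  user opted into beta: no → false
  country ∈ {BR, CA}: JP is not in the set → false
  org on allow-list: yes → true
  client ∈ {api, web}: android is not in the set → false
Combine:
[1.2] false OR false = false
[1] true → false = false
[2.1.1] NOT true = false
[2.1] NOT false = true
[2.2.1] false OR false = false
[2.2] NOT false = true
[2] true → true = true
[3] exactly-one(true, false, true) = false
[root] false OR true OR false = true
Overall: true → enabled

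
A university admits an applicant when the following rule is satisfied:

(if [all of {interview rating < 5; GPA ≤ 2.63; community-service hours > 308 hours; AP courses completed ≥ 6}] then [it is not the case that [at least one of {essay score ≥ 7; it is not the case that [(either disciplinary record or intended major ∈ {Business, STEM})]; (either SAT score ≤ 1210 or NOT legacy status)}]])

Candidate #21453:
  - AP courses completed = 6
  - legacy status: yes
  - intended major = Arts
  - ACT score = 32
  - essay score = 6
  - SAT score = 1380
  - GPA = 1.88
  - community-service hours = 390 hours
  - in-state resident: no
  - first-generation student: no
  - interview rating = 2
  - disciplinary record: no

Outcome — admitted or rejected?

Rejected

Atomic conditions:
  interview rating < 5: 2 < 5 is true
  GPA ≤ 2.63: 1.88 ≤ 2.63 is true
  community-service hours > 308 hours: 390 > 308 is true
  AP courses completed ≥ 6: 6 ≥ 6 is true
  essay score ≥ 7: 6 ≥ 7 is false
  disciplinary record: no → false
  intended major ∈ {Business, STEM}: Arts is not in the set → false
  SAT score ≤ 1210: 1380 ≤ 1210 is false
  NOT legacy status: yes → false
Combine:
[1] true AND true AND true AND true = true
[2.1.2.1] false OR false = false
[2.1.2] NOT false = true
[2.1.3] false OR false = false
[2.1] false OR true OR false = true
[2] NOT true = false
[root] true → false = false
Overall: false → rejected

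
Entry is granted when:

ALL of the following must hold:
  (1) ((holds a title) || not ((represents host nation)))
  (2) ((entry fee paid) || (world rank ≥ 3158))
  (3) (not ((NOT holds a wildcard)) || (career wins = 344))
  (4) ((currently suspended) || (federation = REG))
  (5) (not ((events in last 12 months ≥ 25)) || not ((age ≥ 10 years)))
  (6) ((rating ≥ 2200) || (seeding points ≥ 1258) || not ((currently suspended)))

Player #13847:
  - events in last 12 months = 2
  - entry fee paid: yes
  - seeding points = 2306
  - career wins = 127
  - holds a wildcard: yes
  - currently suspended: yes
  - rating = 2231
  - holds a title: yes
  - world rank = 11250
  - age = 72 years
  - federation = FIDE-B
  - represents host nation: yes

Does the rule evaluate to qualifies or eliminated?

Qualifies

Atomic conditions:
  holds a title: yes → true
  represents host nation: yes → true
  entry fee paid: yes → true
  world rank ≥ 3158: 11250 ≥ 3158 is true
  NOT holds a wildcard: yes → false
  career wins = 344: 127 == 344 is false
  currently suspended: yes → true
  federation = REG: FIDE-B == REG is false
  events in last 12 months ≥ 25: 2 ≥ 25 is false
  age ≥ 10 years: 72 ≥ 10 is true
  rating ≥ 2200: 2231 ≥ 2200 is true
  seeding points ≥ 1258: 2306 ≥ 1258 is true
Combine:
[1.2] NOT true = false
[1] true OR false = true
[2] true OR true = true
[3.1] NOT false = true
[3] true OR false = true
[4] true OR false = true
[5.1] NOT false = true
[5.2] NOT true = false
[5] true OR false = true
[6.3] NOT true = false
[6] true OR true OR false = true
[root] true AND true AND true AND true AND true AND true = true
Overall: true → qualifies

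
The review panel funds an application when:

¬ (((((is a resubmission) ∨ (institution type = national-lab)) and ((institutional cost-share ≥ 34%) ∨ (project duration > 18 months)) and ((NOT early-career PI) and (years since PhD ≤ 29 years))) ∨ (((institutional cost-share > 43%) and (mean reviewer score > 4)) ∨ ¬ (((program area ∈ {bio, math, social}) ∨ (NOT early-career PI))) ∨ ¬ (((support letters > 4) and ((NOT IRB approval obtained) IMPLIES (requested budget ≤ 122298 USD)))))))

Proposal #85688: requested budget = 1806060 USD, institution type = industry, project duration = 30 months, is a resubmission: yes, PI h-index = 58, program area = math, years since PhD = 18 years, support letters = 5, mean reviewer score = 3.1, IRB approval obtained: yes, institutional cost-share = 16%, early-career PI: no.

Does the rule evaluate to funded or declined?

Declined

Atomic conditions:
  is a resubmission: yes → true
  institution type = national-lab: industry == national-lab is false
  institutional cost-share ≥ 34%: 16 ≥ 34 is false
  project duration > 18 months: 30 > 18 is true
  NOT early-career PI: no → true
  years since PhD ≤ 29 years: 18 ≤ 29 is true
  institutional cost-share > 43%: 16 > 43 is false
  mean reviewer score > 4: 3.1 > 4 is false
  program area ∈ {bio, math, social}: math is in the set → true
  support letters > 4: 5 > 4 is true
  NOT IRB approval obtained: yes → false
  requested budget ≤ 122298 USD: 1806060 ≤ 122298 is false
Combine:
[1.1.1] true OR false = true
[1.1.2] false OR true = true
[1.1.3] true AND true = true
[1.1] true AND true AND true = true
[1.2.1] false AND false = false
[1.2.2.1] true OR true = true
[1.2.2] NOT true = false
[1.2.3.1.2] false → false (antecedent false ⇒ implication holds) = true
[1.2.3.1] true AND true = true
[1.2.3] NOT true = false
[1.2] false OR false OR false = false
[1] true OR false = true
[root] NOT true = false
Overall: false → declined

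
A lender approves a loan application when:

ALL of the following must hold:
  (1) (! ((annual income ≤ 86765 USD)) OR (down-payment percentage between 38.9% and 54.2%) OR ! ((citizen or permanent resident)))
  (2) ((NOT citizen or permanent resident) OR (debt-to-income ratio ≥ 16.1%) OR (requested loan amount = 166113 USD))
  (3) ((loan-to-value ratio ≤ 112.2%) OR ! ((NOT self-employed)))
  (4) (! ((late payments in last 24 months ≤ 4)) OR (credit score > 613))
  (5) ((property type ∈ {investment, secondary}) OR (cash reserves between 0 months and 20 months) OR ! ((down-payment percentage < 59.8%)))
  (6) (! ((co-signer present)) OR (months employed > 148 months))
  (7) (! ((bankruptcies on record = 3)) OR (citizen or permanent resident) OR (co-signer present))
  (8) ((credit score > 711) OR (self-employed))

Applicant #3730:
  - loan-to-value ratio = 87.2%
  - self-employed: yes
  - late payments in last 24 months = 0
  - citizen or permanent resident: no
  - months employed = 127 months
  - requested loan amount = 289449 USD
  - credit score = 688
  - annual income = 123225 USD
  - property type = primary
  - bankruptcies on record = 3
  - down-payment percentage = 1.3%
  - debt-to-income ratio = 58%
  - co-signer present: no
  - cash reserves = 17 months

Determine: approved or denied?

Denied

Atomic conditions:
  annual income ≤ 86765 USD: 123225 ≤ 86765 is false
  down-payment percentage between 38.9% and 54.2%: 1.3 in [38.9, 54.2] is false
  citizen or permanent resident: no → false
  NOT citizen or permanent resident: no → true
  debt-to-income ratio ≥ 16.1%: 58 ≥ 16.1 is true
  requested loan amount = 166113 USD: 289449 == 166113 is false
  loan-to-value ratio ≤ 112.2%: 87.2 ≤ 112.2 is true
  NOT self-employed: yes → false
  late payments in last 24 months ≤ 4: 0 ≤ 4 is true
  credit score > 613: 688 > 613 is true
  property type ∈ {investment, secondary}: primary is not in the set → false
  cash reserves between 0 months and 20 months: 17 in [0, 20] is true
  down-payment percentage < 59.8%: 1.3 < 59.8 is true
  co-signer present: no → false
  months employed > 148 months: 127 > 148 is false
  bankruptcies on record = 3: 3 == 3 is true
  credit score > 711: 688 > 711 is false
  self-employed: yes → true
Combine:
[1.1] NOT false = true
[1.3] NOT false = true
[1] true OR false OR true = true
[2] true OR true OR false = true
[3.2] NOT false = true
[3] true OR true = true
[4.1] NOT true = false
[4] false OR true = true
[5.3] NOT true = false
[5] false OR true OR false = true
[6.1] NOT false = true
[6] true OR false = true
[7.1] NOT true = false
[7] false OR false OR false = false
[8] false OR true = true
[root] true AND true AND true AND true AND true AND true AND false AND true = false
Overall: false → denied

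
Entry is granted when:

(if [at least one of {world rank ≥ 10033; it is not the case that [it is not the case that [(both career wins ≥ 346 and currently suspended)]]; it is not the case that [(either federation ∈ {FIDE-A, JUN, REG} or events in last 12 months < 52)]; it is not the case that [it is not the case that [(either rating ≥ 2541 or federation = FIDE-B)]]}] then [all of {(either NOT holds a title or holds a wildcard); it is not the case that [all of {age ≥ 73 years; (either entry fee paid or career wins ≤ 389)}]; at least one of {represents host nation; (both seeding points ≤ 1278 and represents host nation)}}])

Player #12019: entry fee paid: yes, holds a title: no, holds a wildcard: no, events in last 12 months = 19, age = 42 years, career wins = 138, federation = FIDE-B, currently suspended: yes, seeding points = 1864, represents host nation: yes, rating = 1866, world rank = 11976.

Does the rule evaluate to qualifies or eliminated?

Atomic conditions:
  world rank ≥ 10033: 11976 ≥ 10033 is true
  career wins ≥ 346: 138 ≥ 346 is false
  currently suspended: yes → true
  federation ∈ {FIDE-A, JUN, REG}: FIDE-B is not in the set → false
  events in last 12 months < 52: 19 < 52 is true
  rating ≥ 2541: 1866 ≥ 2541 is false
  federation = FIDE-B: FIDE-B == FIDE-B is true
  NOT holds a title: no → true
  holds a wildcard: no → false
  age ≥ 73 years: 42 ≥ 73 is false
  entry fee paid: yes → true
  career wins ≤ 389: 138 ≤ 389 is true
  represents host nation: yes → true
  seeding points ≤ 1278: 1864 ≤ 1278 is false
Combine:
[1.2.1.1] false AND true = false
[1.2.1] NOT false = true
[1.2] NOT true = false
[1.3.1] false OR true = true
[1.3] NOT true = false
[1.4.1.1] false OR true = true
[1.4.1] NOT true = false
[1.4] NOT false = true
[1] true OR false OR false OR true = true
[2.1] true OR false = true
[2.2.1.2] true OR true = true
[2.2.1] false AND true = false
[2.2] NOT false = true
[2.3.2] false AND true = false
[2.3] true OR false = true
[2] true AND true AND true = true
[root] true → true = true
Overall: true → qualifies

Qualifies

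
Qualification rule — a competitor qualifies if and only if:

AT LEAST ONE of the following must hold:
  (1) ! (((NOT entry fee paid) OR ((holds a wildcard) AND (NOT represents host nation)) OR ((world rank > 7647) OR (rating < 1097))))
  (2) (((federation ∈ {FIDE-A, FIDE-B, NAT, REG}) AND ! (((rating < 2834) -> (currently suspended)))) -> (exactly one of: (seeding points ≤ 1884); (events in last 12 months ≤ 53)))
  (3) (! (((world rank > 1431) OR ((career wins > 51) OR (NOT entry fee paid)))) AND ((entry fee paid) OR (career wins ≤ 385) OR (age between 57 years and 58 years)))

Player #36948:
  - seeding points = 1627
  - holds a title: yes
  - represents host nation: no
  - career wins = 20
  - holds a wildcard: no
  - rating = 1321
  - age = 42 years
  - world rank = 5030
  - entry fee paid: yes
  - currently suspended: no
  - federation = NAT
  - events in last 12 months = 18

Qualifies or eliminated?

Atomic conditions:
  NOT entry fee paid: yes → false
  holds a wildcard: no → false
  NOT represents host nation: no → true
  world rank > 7647: 5030 > 7647 is false
  rating < 1097: 1321 < 1097 is false
  federation ∈ {FIDE-A, FIDE-B, NAT, REG}: NAT is in the set → true
  rating < 2834: 1321 < 2834 is true
  currently suspended: no → false
  seeding points ≤ 1884: 1627 ≤ 1884 is true
  events in last 12 months ≤ 53: 18 ≤ 53 is true
  world rank > 1431: 5030 > 1431 is true
  career wins > 51: 20 > 51 is false
  entry fee paid: yes → true
  career wins ≤ 385: 20 ≤ 385 is true
  age between 57 years and 58 years: 42 in [57, 58] is false
Combine:
[1.1.2] false AND true = false
[1.1.3] false OR false = false
[1.1] false OR false OR false = false
[1] NOT false = true
[2.1.2.1] true → false = false
[2.1.2] NOT false = true
[2.1] true AND true = true
[2.2] exactly-one(true, true) = false
[2] true → false = false
[3.1.1.2] false OR false = false
[3.1.1] true OR false = true
[3.1] NOT true = false
[3.2] true OR true OR false = true
[3] false AND true = false
[root] true OR false OR false = true
Overall: true → qualifies

Qualifies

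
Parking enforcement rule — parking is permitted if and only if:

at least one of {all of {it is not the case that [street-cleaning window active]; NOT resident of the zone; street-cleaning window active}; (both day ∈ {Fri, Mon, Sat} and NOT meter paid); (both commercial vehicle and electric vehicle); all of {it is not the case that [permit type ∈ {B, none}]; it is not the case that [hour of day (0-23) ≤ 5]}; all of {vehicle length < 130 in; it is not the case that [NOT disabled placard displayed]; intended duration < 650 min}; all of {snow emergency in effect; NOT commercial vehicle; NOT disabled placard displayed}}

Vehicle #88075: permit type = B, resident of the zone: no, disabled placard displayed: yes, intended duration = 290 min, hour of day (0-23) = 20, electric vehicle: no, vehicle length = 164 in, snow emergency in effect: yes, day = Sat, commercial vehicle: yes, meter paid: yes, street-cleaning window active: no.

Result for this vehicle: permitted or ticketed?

Ticketed

Atomic conditions:
  street-cleaning window active: no → false
  NOT resident of the zone: no → true
  day ∈ {Fri, Mon, Sat}: Sat is in the set → true
  NOT meter paid: yes → false
  commercial vehicle: yes → true
  electric vehicle: no → false
  permit type ∈ {B, none}: B is in the set → true
  hour of day (0-23) ≤ 5: 20 ≤ 5 is false
  vehicle length < 130 in: 164 < 130 is false
  NOT disabled placard displayed: yes → false
  intended duration < 650 min: 290 < 650 is true
  snow emergency in effect: yes → true
  NOT commercial vehicle: yes → false
Combine:
[1.1] NOT false = true
[1] true AND true AND false = false
[2] true AND false = false
[3] true AND false = false
[4.1] NOT true = false
[4.2] NOT false = true
[4] false AND true = false
[5.2] NOT false = true
[5] false AND true AND true = false
[6] true AND false AND false = false
[root] false OR false OR false OR false OR false OR false = false
Overall: false → ticketed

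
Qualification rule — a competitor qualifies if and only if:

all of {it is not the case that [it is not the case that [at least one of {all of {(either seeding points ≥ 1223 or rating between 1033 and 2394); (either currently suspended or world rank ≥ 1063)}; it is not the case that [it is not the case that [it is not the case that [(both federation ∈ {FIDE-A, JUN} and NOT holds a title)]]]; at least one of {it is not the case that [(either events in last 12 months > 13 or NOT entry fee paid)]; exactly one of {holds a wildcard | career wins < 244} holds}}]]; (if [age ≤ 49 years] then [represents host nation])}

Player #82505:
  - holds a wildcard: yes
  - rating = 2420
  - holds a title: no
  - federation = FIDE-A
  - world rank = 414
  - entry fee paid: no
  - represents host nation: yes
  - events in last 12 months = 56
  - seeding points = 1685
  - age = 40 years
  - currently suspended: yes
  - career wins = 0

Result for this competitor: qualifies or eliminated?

Atomic conditions:
  seeding points ≥ 1223: 1685 ≥ 1223 is true
  rating between 1033 and 2394: 2420 in [1033, 2394] is false
  currently suspended: yes → true
  world rank ≥ 1063: 414 ≥ 1063 is false
  federation ∈ {FIDE-A, JUN}: FIDE-A is in the set → true
  NOT holds a title: no → true
  events in last 12 months > 13: 56 > 13 is true
  NOT entry fee paid: no → true
  holds a wildcard: yes → true
  career wins < 244: 0 < 244 is true
  age ≤ 49 years: 40 ≤ 49 is true
  represents host nation: yes → true
Combine:
[1.1.1.1.1] true OR false = true
[1.1.1.1.2] true OR false = true
[1.1.1.1] true AND true = true
[1.1.1.2.1.1.1] true AND true = true
[1.1.1.2.1.1] NOT true = false
[1.1.1.2.1] NOT false = true
[1.1.1.2] NOT true = false
[1.1.1.3.1.1] true OR true = true
[1.1.1.3.1] NOT true = false
[1.1.1.3.2] exactly-one(true, true) = false
[1.1.1.3] false OR false = false
[1.1.1] true OR false OR false = true
[1.1] NOT true = false
[1] NOT false = true
[2] true → true = true
[root] true AND true = true
Overall: true → qualifies

Qualifies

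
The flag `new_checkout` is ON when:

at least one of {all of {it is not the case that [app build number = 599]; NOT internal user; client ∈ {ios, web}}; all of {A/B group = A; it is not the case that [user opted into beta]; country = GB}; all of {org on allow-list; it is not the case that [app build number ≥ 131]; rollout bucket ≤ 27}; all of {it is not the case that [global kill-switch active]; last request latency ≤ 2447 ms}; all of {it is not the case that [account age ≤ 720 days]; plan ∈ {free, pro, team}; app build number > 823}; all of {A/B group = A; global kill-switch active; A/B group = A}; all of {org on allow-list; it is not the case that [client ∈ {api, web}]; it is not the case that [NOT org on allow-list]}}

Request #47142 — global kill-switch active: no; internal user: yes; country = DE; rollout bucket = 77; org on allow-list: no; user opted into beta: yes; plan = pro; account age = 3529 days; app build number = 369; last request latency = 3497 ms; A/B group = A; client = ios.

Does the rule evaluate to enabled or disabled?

Disabled

Atomic conditions:
  app build number = 599: 369 == 599 is false
  NOT internal user: yes → false
  client ∈ {ios, web}: ios is in the set → true
  A/B group = A: A == A is true
  user opted into beta: yes → true
  country = GB: DE == GB is false
  org on allow-list: no → false
  app build number ≥ 131: 369 ≥ 131 is true
  rollout bucket ≤ 27: 77 ≤ 27 is false
  global kill-switch active: no → false
  last request latency ≤ 2447 ms: 3497 ≤ 2447 is false
  account age ≤ 720 days: 3529 ≤ 720 is false
  plan ∈ {free, pro, team}: pro is in the set → true
  app build number > 823: 369 > 823 is false
  client ∈ {api, web}: ios is not in the set → false
  NOT org on allow-list: no → true
Combine:
[1.1] NOT false = true
[1] true AND false AND true = false
[2.2] NOT true = false
[2] true AND false AND false = false
[3.2] NOT true = false
[3] false AND false AND false = false
[4.1] NOT false = true
[4] true AND false = false
[5.1] NOT false = true
[5] true AND true AND false = false
[6] true AND false AND true = false
[7.2] NOT false = true
[7.3] NOT true = false
[7] false AND true AND false = false
[root] false OR false OR false OR false OR false OR false OR false = false
Overall: false → disabled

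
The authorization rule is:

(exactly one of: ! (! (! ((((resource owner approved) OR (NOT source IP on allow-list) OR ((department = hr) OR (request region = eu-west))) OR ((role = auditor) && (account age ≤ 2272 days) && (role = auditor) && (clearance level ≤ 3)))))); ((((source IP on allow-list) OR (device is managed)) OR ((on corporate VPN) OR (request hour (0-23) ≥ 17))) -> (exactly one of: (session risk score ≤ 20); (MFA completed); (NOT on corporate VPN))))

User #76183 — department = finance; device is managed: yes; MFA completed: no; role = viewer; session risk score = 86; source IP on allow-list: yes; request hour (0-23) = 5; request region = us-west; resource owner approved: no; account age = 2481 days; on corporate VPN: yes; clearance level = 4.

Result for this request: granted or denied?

Granted

Atomic conditions:
  resource owner approved: no → false
  NOT source IP on allow-list: yes → false
  department = hr: finance == hr is false
  request region = eu-west: us-west == eu-west is false
  role = auditor: viewer == auditor is false
  account age ≤ 2272 days: 2481 ≤ 2272 is false
  clearance level ≤ 3: 4 ≤ 3 is false
  source IP on allow-list: yes → true
  device is managed: yes → true
  on corporate VPN: yes → true
  request hour (0-23) ≥ 17: 5 ≥ 17 is false
  session risk score ≤ 20: 86 ≤ 20 is false
  MFA completed: no → false
  NOT on corporate VPN: yes → false
Combine:
[1.1.1.1.1.3] false OR false = false
[1.1.1.1.1] false OR false OR false = false
[1.1.1.1.2] false AND false AND false AND false = false
[1.1.1.1] false OR false = false
[1.1.1] NOT false = true
[1.1] NOT true = false
[1] NOT false = true
[2.1.1] true OR true = true
[2.1.2] true OR false = true
[2.1] true OR true = true
[2.2] exactly-one(false, false, false) = false
[2] true → false = false
[root] exactly-one(true, false) = true
Overall: true → granted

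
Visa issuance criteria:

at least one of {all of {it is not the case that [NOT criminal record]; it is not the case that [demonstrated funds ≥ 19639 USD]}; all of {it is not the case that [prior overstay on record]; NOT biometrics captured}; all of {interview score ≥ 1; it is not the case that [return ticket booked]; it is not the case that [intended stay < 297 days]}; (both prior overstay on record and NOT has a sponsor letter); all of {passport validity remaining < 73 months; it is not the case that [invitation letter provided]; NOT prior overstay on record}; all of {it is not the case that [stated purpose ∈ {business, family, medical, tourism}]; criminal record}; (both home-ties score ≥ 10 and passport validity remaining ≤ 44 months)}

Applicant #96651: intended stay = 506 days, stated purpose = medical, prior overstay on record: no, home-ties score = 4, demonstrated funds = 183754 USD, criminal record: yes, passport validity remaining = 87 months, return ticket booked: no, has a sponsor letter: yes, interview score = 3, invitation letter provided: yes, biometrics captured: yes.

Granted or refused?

Granted

Atomic conditions:
  NOT criminal record: yes → false
  demonstrated funds ≥ 19639 USD: 183754 ≥ 19639 is true
  prior overstay on record: no → false
  NOT biometrics captured: yes → false
  interview score ≥ 1: 3 ≥ 1 is true
  return ticket booked: no → false
  intended stay < 297 days: 506 < 297 is false
  NOT has a sponsor letter: yes → false
  passport validity remaining < 73 months: 87 < 73 is false
  invitation letter provided: yes → true
  NOT prior overstay on record: no → true
  stated purpose ∈ {business, family, medical, tourism}: medical is in the set → true
  criminal record: yes → true
  home-ties score ≥ 10: 4 ≥ 10 is false
  passport validity remaining ≤ 44 months: 87 ≤ 44 is false
Combine:
[1.1] NOT false = true
[1.2] NOT true = false
[1] true AND false = false
[2.1] NOT false = true
[2] true AND false = false
[3.2] NOT false = true
[3.3] NOT false = true
[3] true AND true AND true = true
[4] false AND false = false
[5.2] NOT true = false
[5] false AND false AND true = false
[6.1] NOT true = false
[6] false AND true = false
[7] false AND false = false
[root] false OR false OR true OR false OR false OR false OR false = true
Overall: true → granted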